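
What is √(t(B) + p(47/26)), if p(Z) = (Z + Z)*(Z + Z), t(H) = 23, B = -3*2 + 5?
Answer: 4*√381/13 ≈ 6.0059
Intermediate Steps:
B = -1 (B = -6 + 5 = -1)
p(Z) = 4*Z² (p(Z) = (2*Z)*(2*Z) = 4*Z²)
√(t(B) + p(47/26)) = √(23 + 4*(47/26)²) = √(23 + 4*(2209/676)) = √(23 + 2209/169) = √(6096/169) = 4*√381/13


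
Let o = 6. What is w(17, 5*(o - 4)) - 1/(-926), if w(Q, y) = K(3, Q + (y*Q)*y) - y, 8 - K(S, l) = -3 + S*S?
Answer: -7407/926 ≈ -7.9989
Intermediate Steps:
K(S, l) = 11 - S**2 (K(S, l) = 8 - (-3 + S*S) = 8 - (-3 + S**2) = 8 + (3 - S**2) = 11 - S**2)
w(Q, y) = 2 - y (w(Q, y) = (11 - 1*3**2) - y = (11 - 1*9) - y = (11 - 9) - y = 2 - y)
w(17, 5*(o - 4)) - 1/(-926) = (2 - 5*(6 - 4)) - 1/(-926) = (2 - 5*2) - 1*(-1/926) = (2 - 1*10) + 1/926 = (2 - 10) + 1/926 = -8 + 1/926 = -7407/926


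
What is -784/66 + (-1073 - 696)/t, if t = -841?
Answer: -9355/957 ≈ -9.7753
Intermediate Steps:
-784/66 + (-1073 - 696)/t = -784/66 + (-1073 - 696)/(-841) = -784*1/66 - 1769*(-1/841) = -392/33 + 61/29 = -9355/957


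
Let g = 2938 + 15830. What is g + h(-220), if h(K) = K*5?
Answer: 17668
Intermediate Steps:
h(K) = 5*K
g = 18768
g + h(-220) = 18768 + 5*(-220) = 18768 - 1100 = 17668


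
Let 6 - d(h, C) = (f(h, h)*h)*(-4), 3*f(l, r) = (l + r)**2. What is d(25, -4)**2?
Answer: 62509000324/9 ≈ 6.9454e+9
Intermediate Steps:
f(l, r) = (l + r)**2/3
d(h, C) = 6 + 16*h**3/3 (d(h, C) = 6 - ((h + h)**2/3)*h*(-4) = 6 - ((2*h)**2/3)*h*(-4) = 6 - ((4*h**2)/3)*h*(-4) = 6 - (4*h**2/3)*h*(-4) = 6 - 4*h**3/3*(-4) = 6 - (-16)*h**3/3 = 6 + 16*h**3/3)
d(25, -4)**2 = (6 + (16/3)*25**3)**2 = (6 + (16/3)*15625)**2 = (6 + 250000/3)**2 = (250018/3)**2 = 62509000324/9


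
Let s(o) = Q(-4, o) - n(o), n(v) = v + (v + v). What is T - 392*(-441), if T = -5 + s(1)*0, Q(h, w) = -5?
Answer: 172867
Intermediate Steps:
n(v) = 3*v (n(v) = v + 2*v = 3*v)
s(o) = -5 - 3*o
T = -5 (T = -5 + (-5 - 3*1)*0 = -5 + (-5 - 3)*0 = -5 - 8*0 = -5 + 0 = -5)
T - 392*(-441) = -5 - 392*(-441) = -5 + 172872 = 172867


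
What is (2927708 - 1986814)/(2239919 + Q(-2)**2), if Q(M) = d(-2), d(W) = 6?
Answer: 940894/2239955 ≈ 0.42005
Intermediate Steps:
Q(M) = 6
(2927708 - 1986814)/(2239919 + Q(-2)**2) = (2927708 - 1986814)/(2239919 + 6**2) = 940894/(2239919 + 36) = 940894/2239955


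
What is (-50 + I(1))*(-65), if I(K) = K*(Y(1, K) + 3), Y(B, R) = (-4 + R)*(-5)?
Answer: 2080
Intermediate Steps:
Y(B, R) = 20 - 5*R
I(K) = K*(23 - 5*K) (I(K) = K*((20 - 5*K) + 3) = K*(23 - 5*K))
(-50 + I(1))*(-65) = (-50 + 1*(23 - 5*1))*(-65) = (-50 + 1*(23 - 5))*(-65) = (-50 + 1*18)*(-65) = (-50 + 18)*(-65) = -32*(-65) = 2080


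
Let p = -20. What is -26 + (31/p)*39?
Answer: -1729/20 ≈ -86.450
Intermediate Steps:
-26 + (31/p)*39 = -26 + (31/(-20))*39 = -26 + (31*(-1/20))*39 = -26 - 31/20*39 = -26 - 1209/20 = -1729/20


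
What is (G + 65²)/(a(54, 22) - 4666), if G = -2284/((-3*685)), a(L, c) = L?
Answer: -8684659/9477660 ≈ -0.91633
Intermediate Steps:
G = 2284/2055 (G = -2284/(-2055) = -2284*(-1/2055) = 2284/2055 ≈ 1.1114)
(G + 65²)/(a(54, 22) - 4666) = (2284/2055 + 65²)/(54 - 4666) = (2284/2055 + 4225)/(-4612) = (8684659/2055)*(-1/4612) = -8684659/9477660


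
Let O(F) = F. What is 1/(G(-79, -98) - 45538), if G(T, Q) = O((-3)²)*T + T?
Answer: -1/46328 ≈ -2.1585e-5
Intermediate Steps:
G(T, Q) = 10*T (G(T, Q) = (-3)²*T + T = 9*T + T = 10*T)
1/(G(-79, -98) - 45538) = 1/(10*(-79) - 45538) = 1/(-790 - 45538) = 1/(-46328) = -1/46328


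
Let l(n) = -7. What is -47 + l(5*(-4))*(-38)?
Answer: 219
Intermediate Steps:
-47 + l(5*(-4))*(-38) = -47 - 7*(-38) = -47 + 266 = 219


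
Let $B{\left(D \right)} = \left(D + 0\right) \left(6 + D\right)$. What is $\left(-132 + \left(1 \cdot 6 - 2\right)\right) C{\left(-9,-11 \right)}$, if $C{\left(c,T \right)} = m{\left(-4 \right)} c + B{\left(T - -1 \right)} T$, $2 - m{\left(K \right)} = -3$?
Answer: $62080$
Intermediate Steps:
$B{\left(D \right)} = D \left(6 + D\right)$
$m{\left(K \right)} = 5$ ($m{\left(K \right)} = 2 - -3 = 2 + 3 = 5$)
$C{\left(c,T \right)} = 5 c + T \left(1 + T\right) \left(7 + T\right)$ ($C{\left(c,T \right)} = 5 c + \left(T - -1\right) \left(6 + \left(T - -1\right)\right) T = 5 c + \left(T + 1\right) \left(6 + \left(T + 1\right)\right) T = 5 c + \left(1 + T\right) \left(6 + \left(1 + T\right)\right) T = 5 c + \left(1 + T\right) \left(7 + T\right) T = 5 c + T \left(1 + T\right) \left(7 + T\right)$)
$\left(-132 + \left(1 \cdot 6 - 2\right)\right) C{\left(-9,-11 \right)} = \left(-132 + \left(1 \cdot 6 - 2\right)\right) \left(5 \left(-9\right) - 11 \left(1 - 11\right) \left(7 - 11\right)\right) = \left(-132 + \left(6 - 2\right)\right) \left(-45 - \left(-110\right) \left(-4\right)\right) = \left(-132 + 4\right) \left(-45 - 440\right) = \left(-128\right) \left(-485\right) = 62080$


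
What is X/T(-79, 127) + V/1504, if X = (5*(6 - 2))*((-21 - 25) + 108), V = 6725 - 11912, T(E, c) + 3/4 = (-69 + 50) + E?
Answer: -1901741/118816 ≈ -16.006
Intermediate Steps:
T(E, c) = -79/4 + E (T(E, c) = -3/4 + ((-69 + 50) + E) = -3/4 + (-19 + E) = -79/4 + E)
V = -5187
X = 1240 (X = (5*4)*(-46 + 108) = 20*62 = 1240)
X/T(-79, 127) + V/1504 = 1240/(-79/4 - 79) - 5187/1504 = 1240/(-395/4) - 5187*1/1504 = 1240*(-4/395) - 5187/1504 = -992/79 - 5187/1504 = -1901741/118816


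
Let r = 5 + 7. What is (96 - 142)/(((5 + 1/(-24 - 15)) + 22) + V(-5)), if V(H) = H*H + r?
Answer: -1794/2495 ≈ -0.71904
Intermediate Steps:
r = 12
V(H) = 12 + H**2 (V(H) = H*H + 12 = H**2 + 12 = 12 + H**2)
(96 - 142)/(((5 + 1/(-24 - 15)) + 22) + V(-5)) = (96 - 142)/(((5 + 1/(-24 - 15)) + 22) + (12 + (-5)**2)) = -46/(((5 + 1/(-39)) + 22) + (12 + 25)) = -46/(((5 - 1/39) + 22) + 37) = -46/((194/39 + 22) + 37) = -46/(1052/39 + 37) = -46/2495/39 = -46*39/2495 = -1794/2495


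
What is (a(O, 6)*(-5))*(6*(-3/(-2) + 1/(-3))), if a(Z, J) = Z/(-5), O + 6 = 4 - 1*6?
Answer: -56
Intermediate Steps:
O = -8 (O = -6 + (4 - 1*6) = -6 + (4 - 6) = -6 - 2 = -8)
a(Z, J) = -Z/5 (a(Z, J) = Z*(-⅕) = -Z/5)
(a(O, 6)*(-5))*(6*(-3/(-2) + 1/(-3))) = (-⅕*(-8)*(-5))*(6*(-3/(-2) + 1/(-3))) = ((8/5)*(-5))*(6*(-3*(-½) + 1*(-⅓))) = -48*(3/2 - ⅓) = -48*7/6 = -8*7 = -56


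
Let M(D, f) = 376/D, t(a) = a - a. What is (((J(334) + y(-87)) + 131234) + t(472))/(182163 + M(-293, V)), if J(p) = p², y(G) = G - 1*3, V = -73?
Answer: 71111100/53373383 ≈ 1.3323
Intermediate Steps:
t(a) = 0
y(G) = -3 + G (y(G) = G - 3 = -3 + G)
(((J(334) + y(-87)) + 131234) + t(472))/(182163 + M(-293, V)) = (((334² + (-3 - 87)) + 131234) + 0)/(182163 + 376/(-293)) = (((111556 - 90) + 131234) + 0)/(182163 + 376*(-1/293)) = ((111466 + 131234) + 0)/(182163 - 376/293) = (242700 + 0)/(53373383/293) = 242700*(293/53373383) = 71111100/53373383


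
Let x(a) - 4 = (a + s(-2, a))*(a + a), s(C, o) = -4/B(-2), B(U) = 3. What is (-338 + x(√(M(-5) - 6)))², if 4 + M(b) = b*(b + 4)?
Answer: 1064704/9 + 5504*I*√5/3 ≈ 1.183e+5 + 4102.4*I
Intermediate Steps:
M(b) = -4 + b*(4 + b) (M(b) = -4 + b*(b + 4) = -4 + b*(4 + b))
s(C, o) = -4/3
x(a) = 4 + 2*a*(-4/3 + a) (x(a) = 4 + (a - 4/3)*(a + a) = 4 + (-4/3 + a)*(2*a) = 4 + 2*a*(-4/3 + a))
(-338 + x(√(M(-5) - 6)))² = (-338 + (4 + 2*(√((-4 + (-5)² + 4*(-5)) - 6))² - 8*√((-4 + (-5)² + 4*(-5)) - 6)/3))² = (-338 + (4 + 2*(√((-4 + 25 - 20) - 6))² - 8*√((-4 + 25 - 20) - 6)/3))² = (-338 + (4 + 2*(√(1 - 6))² - 8*√(1 - 6)/3))² = (-338 + (4 + 2*(√(-5))² - 8*I*√5/3))² = (-338 + (4 + 2*(I*√5)² - 8*I*√5/3))² = (-338 + (4 + 2*(-5) - 8*I*√5/3))² = (-338 + (4 - 10 - 8*I*√5/3))² = (-338 + (-6 - 8*I*√5/3))² = (-344 - 8*I*√5/3)²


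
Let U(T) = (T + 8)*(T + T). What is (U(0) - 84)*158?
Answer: -13272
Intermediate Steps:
U(T) = 2*T*(8 + T) (U(T) = (8 + T)*(2*T) = 2*T*(8 + T))
(U(0) - 84)*158 = (2*0*(8 + 0) - 84)*158 = (2*0*8 - 84)*158 = (0 - 84)*158 = -84*158 = -13272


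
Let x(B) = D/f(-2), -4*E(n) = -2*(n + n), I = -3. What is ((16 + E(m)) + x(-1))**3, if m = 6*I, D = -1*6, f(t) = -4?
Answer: -1/8 ≈ -0.12500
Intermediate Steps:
D = -6
m = -18 (m = 6*(-3) = -18)
E(n) = n (E(n) = -(-1)*(n + n)/2 = -(-1)*2*n/2 = -(-1)*n = n)
x(B) = 3/2 (x(B) = -6/(-4) = -6*(-1/4) = 3/2)
((16 + E(m)) + x(-1))**3 = ((16 - 18) + 3/2)**3 = (-2 + 3/2)**3 = (-1/2)**3 = -1/8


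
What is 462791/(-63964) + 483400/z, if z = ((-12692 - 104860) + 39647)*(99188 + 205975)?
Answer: -2200459239885593/304132490182692 ≈ -7.2352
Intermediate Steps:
z = -23773723515 (z = (-117552 + 39647)*305163 = -77905*305163 = -23773723515)
462791/(-63964) + 483400/z = 462791/(-63964) + 483400/(-23773723515) = 462791*(-1/63964) + 483400*(-1/23773723515) = -462791/63964 - 96680/4754744703 = -2200459239885593/304132490182692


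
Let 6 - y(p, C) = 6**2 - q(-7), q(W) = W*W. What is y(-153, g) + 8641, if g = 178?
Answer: 8660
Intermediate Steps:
q(W) = W**2
y(p, C) = 19 (y(p, C) = 6 - (6**2 - 1*(-7)**2) = 6 - (36 - 1*49) = 6 - (36 - 49) = 6 - 1*(-13) = 6 + 13 = 19)
y(-153, g) + 8641 = 19 + 8641 = 8660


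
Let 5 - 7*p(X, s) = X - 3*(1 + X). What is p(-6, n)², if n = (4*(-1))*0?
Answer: 16/49 ≈ 0.32653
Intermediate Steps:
n = 0 (n = -4*0 = 0)
p(X, s) = 8/7 + 2*X/7 (p(X, s) = 5/7 - (X - 3*(1 + X))/7 = 5/7 - (X + (-3 - 3*X))/7 = 5/7 - (-3 - 2*X)/7 = 5/7 + (3/7 + 2*X/7) = 8/7 + 2*X/7)
p(-6, n)² = (8/7 + (2/7)*(-6))² = (8/7 - 12/7)² = (-4/7)² = 16/49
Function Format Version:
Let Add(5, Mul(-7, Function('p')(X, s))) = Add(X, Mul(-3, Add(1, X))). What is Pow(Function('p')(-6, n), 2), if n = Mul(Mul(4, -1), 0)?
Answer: Rational(16, 49) ≈ 0.32653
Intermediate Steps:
n = 0 (n = Mul(-4, 0) = 0)
Function('p')(X, s) = Add(Rational(8, 7), Mul(Rational(2, 7), X)) (Function('p')(X, s) = Add(Rational(5, 7), Mul(Rational(-1, 7), Add(X, Mul(-3, Add(1, X))))) = Add(Rational(5, 7), Mul(Rational(-1, 7), Add(X, Add(-3, Mul(-3, X))))) = Add(Rational(5, 7), Mul(Rational(-1, 7), Add(-3, Mul(-2, X)))) = Add(Rational(5, 7), Add(Rational(3, 7), Mul(Rational(2, 7), X))) = Add(Rational(8, 7), Mul(Rational(2, 7), X)))
Pow(Function('p')(-6, n), 2) = Pow(Add(Rational(8, 7), Mul(Rational(2, 7), -6)), 2) = Pow(Add(Rational(8, 7), Rational(-12, 7)), 2) = Pow(Rational(-4, 7), 2) = Rational(16, 49)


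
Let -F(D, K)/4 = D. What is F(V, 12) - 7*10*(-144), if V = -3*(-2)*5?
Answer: 9960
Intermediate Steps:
V = 30 (V = 6*5 = 30)
F(D, K) = -4*D
F(V, 12) - 7*10*(-144) = -4*30 - 7*10*(-144) = -120 - 70*(-144) = -120 + 10080 = 9960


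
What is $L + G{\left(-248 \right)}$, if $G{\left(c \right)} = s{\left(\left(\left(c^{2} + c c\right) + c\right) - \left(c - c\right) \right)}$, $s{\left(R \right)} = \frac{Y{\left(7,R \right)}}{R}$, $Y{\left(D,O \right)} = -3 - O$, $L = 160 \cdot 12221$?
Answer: $\frac{80013290279}{40920} \approx 1.9554 \cdot 10^{6}$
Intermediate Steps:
$L = 1955360$
$s{\left(R \right)} = \frac{-3 - R}{R}$
$G{\left(c \right)} = \frac{-3 - c - 2 c^{2}}{c + 2 c^{2}}$ ($G{\left(c \right)} = \frac{-3 - \left(\left(\left(c^{2} + c c\right) + c\right) - \left(c - c\right)\right)}{\left(\left(c^{2} + c c\right) + c\right) - \left(c - c\right)} = \frac{-3 - \left(\left(\left(c^{2} + c^{2}\right) + c\right) - 0\right)}{\left(\left(c^{2} + c^{2}\right) + c\right) - 0} = \frac{-3 - \left(\left(2 c^{2} + c\right) + 0\right)}{\left(2 c^{2} + c\right) + 0} = \frac{-3 - \left(\left(c + 2 c^{2}\right) + 0\right)}{\left(c + 2 c^{2}\right) + 0} = \frac{-3 - \left(c + 2 c^{2}\right)}{c + 2 c^{2}} = \frac{-3 - c - 2 c^{2}}{c + 2 c^{2}}$)
$L + G{\left(-248 \right)} = 1955360 + \frac{-3 - - 248 \left(1 + 2 \left(-248\right)\right)}{\left(-248\right) \left(1 + 2 \left(-248\right)\right)} = 1955360 - \frac{-3 - - 248 \left(1 - 496\right)}{248 \left(1 - 496\right)} = 1955360 - \frac{-3 - \left(-248\right) \left(-495\right)}{248 \left(-495\right)} = 1955360 - - \frac{-3 - 122760}{122760} = 1955360 - \left(- \frac{1}{122760}\right) \left(-122763\right) = 1955360 - \frac{40921}{40920} = \frac{80013290279}{40920}$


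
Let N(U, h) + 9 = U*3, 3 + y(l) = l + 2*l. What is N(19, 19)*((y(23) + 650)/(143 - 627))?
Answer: -8592/121 ≈ -71.008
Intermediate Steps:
y(l) = -3 + 3*l (y(l) = -3 + (l + 2*l) = -3 + 3*l)
N(U, h) = -9 + 3*U (N(U, h) = -9 + U*3 = -9 + 3*U)
N(19, 19)*((y(23) + 650)/(143 - 627)) = (-9 + 3*19)*(((-3 + 3*23) + 650)/(143 - 627)) = (-9 + 57)*(((-3 + 69) + 650)/(-484)) = 48*((66 + 650)*(-1/484)) = 48*(716*(-1/484)) = 48*(-179/121) = -8592/121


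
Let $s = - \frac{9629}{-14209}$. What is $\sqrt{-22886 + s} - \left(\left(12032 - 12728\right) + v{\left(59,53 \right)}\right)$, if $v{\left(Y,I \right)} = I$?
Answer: $643 + \frac{i \sqrt{4620447736905}}{14209} \approx 643.0 + 151.28 i$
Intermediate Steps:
$s = \frac{9629}{14209}$ ($s = \left(-9629\right) \left(- \frac{1}{14209}\right) = \frac{9629}{14209} \approx 0.67767$)
$\sqrt{-22886 + s} - \left(\left(12032 - 12728\right) + v{\left(59,53 \right)}\right) = \sqrt{-22886 + \frac{9629}{14209}} - \left(\left(12032 - 12728\right) + 53\right) = \sqrt{- \frac{325177545}{14209}} - \left(-696 + 53\right) = \frac{i \sqrt{4620447736905}}{14209} - -643 = \frac{i \sqrt{4620447736905}}{14209} + 643 = 643 + \frac{i \sqrt{4620447736905}}{14209}$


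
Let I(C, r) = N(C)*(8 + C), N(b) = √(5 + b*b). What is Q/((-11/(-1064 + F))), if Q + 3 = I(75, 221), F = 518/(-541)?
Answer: -1728426/5951 + 47819786*√5630/5951 ≈ 6.0265e+5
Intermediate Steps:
F = -518/541 (F = 518*(-1/541) = -518/541 ≈ -0.95749)
N(b) = √(5 + b²)
I(C, r) = √(5 + C²)*(8 + C)
Q = -3 + 83*√5630 (Q = -3 + √(5 + 75²)*(8 + 75) = -3 + √(5 + 5625)*83 = -3 + √5630*83 = -3 + 83*√5630 ≈ 6224.8)
Q/((-11/(-1064 + F))) = (-3 + 83*√5630)/((-11/(-1064 - 518/541))) = (-3 + 83*√5630)/((-11/(-576142/541))) = (-3 + 83*√5630)/((-11*(-541/576142))) = (-3 + 83*√5630)/(5951/576142) = (-3 + 83*√5630)*(576142/5951) = -1728426/5951 + 47819786*√5630/5951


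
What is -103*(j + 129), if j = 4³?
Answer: -19879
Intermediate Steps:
j = 64
-103*(j + 129) = -103*(64 + 129) = -103*193 = -19879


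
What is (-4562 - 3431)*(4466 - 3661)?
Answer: -6434365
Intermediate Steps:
(-4562 - 3431)*(4466 - 3661) = -7993*805 = -6434365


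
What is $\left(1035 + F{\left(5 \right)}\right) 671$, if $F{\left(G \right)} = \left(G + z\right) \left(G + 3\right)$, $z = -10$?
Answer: $667645$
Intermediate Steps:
$F{\left(G \right)} = \left(-10 + G\right) \left(3 + G\right)$ ($F{\left(G \right)} = \left(G - 10\right) \left(G + 3\right) = \left(-10 + G\right) \left(3 + G\right)$)
$\left(1035 + F{\left(5 \right)}\right) 671 = \left(1035 - \left(65 - 25\right)\right) 671 = \left(1035 - 40\right) 671 = 995 \cdot 671 = 667645$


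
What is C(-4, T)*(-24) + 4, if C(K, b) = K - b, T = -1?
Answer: 76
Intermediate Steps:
C(-4, T)*(-24) + 4 = (-4 - 1*(-1))*(-24) + 4 = (-4 + 1)*(-24) + 4 = -3*(-24) + 4 = 72 + 4 = 76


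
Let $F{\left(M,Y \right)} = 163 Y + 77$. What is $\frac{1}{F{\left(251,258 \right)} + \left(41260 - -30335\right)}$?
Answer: $\frac{1}{113726} \approx 8.7931 \cdot 10^{-6}$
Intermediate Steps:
$F{\left(M,Y \right)} = 77 + 163 Y$
$\frac{1}{F{\left(251,258 \right)} + \left(41260 - -30335\right)} = \frac{1}{\left(77 + 163 \cdot 258\right) + \left(41260 - -30335\right)} = \frac{1}{\left(77 + 42054\right) + \left(41260 + 30335\right)} = \frac{1}{42131 + 71595} = \frac{1}{113726}$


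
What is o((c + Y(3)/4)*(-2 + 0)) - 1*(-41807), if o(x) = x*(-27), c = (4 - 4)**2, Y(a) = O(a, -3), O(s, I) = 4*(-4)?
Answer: 41591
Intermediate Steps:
O(s, I) = -16
Y(a) = -16
c = 0 (c = 0**2 = 0)
o(x) = -27*x
o((c + Y(3)/4)*(-2 + 0)) - 1*(-41807) = -27*(0 - 16/4)*(-2 + 0) - 1*(-41807) = -27*(0 - 16*1/4)*(-2) + 41807 = -27*(0 - 4)*(-2) + 41807 = -(-108)*(-2) + 41807 = -27*8 + 41807 = -216 + 41807 = 41591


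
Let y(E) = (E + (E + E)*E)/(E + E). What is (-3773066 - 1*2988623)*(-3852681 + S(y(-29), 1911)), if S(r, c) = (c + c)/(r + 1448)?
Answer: 73957688979424635/2839 ≈ 2.6051e+13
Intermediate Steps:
y(E) = (E + 2*E**2)/(2*E) (y(E) = (E + (2*E)*E)/((2*E)) = (E + 2*E**2)*(1/(2*E)) = (E + 2*E**2)/(2*E))
S(r, c) = 2*c/(1448 + r) (S(r, c) = (2*c)/(1448 + r) = 2*c/(1448 + r))
(-3773066 - 1*2988623)*(-3852681 + S(y(-29), 1911)) = (-3773066 - 1*2988623)*(-3852681 + 2*1911/(1448 + (1/2 - 29))) = (-3773066 - 2988623)*(-3852681 + 2*1911/(1448 - 57/2)) = -6761689*(-3852681 + 2*1911/(2839/2)) = -6761689*(-3852681 + 2*1911*(2/2839)) = -6761689*(-3852681 + 7644/2839) = -6761689*(-10937753715/2839) = 73957688979424635/2839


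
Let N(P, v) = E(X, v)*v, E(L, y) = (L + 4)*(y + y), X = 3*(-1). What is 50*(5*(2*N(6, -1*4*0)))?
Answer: 0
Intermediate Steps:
X = -3
E(L, y) = 2*y*(4 + L) (E(L, y) = (4 + L)*(2*y) = 2*y*(4 + L))
N(P, v) = 2*v**2 (N(P, v) = (2*v*(4 - 3))*v = (2*v*1)*v = (2*v)*v = 2*v**2)
50*(5*(2*N(6, -1*4*0))) = 50*(5*(2*(2*(-1*4*0)**2))) = 50*(5*(2*(2*(-4*0)**2))) = 50*(5*(2*(2*0**2))) = 50*(5*(2*(2*0))) = 50*(5*(2*0)) = 50*(5*0) = 50*0 = 0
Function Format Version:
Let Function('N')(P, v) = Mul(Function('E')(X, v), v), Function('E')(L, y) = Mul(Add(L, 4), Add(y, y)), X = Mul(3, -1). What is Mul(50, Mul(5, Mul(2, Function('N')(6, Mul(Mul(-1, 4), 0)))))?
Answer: 0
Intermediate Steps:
X = -3
Function('E')(L, y) = Mul(2, y, Add(4, L)) (Function('E')(L, y) = Mul(Add(4, L), Mul(2, y)) = Mul(2, y, Add(4, L)))
Function('N')(P, v) = Mul(2, Pow(v, 2)) (Function('N')(P, v) = Mul(Mul(2, v, Add(4, -3)), v) = Mul(Mul(2, v, 1), v) = Mul(Mul(2, v), v) = Mul(2, Pow(v, 2)))
Mul(50, Mul(5, Mul(2, Function('N')(6, Mul(Mul(-1, 4), 0))))) = Mul(50, Mul(5, Mul(2, Mul(2, Pow(Mul(Mul(-1, 4), 0), 2))))) = Mul(50, Mul(5, Mul(2, Mul(2, Pow(Mul(-4, 0), 2))))) = Mul(50, Mul(5, Mul(2, Mul(2, Pow(0, 2))))) = Mul(50, Mul(5, Mul(2, Mul(2, 0)))) = Mul(50, Mul(5, Mul(2, 0))) = Mul(50, Mul(5, 0)) = Mul(50, 0) = 0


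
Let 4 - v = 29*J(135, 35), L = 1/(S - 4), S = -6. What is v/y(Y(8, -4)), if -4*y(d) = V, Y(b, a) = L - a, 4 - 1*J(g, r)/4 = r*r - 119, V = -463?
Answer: 511344/463 ≈ 1104.4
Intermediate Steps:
L = -⅒ (L = 1/(-6 - 4) = 1/(-10) = -⅒ ≈ -0.10000)
J(g, r) = 492 - 4*r² (J(g, r) = 16 - 4*(r*r - 119) = 16 - 4*(r² - 119) = 16 - 4*(-119 + r²) = 16 + (476 - 4*r²) = 492 - 4*r²)
Y(b, a) = -⅒ - a
y(d) = 463/4 (y(d) = -¼*(-463) = 463/4)
v = 127836 (v = 4 - 29*(492 - 4*35²) = 4 - 29*(492 - 4*1225) = 4 - 29*(492 - 4900) = 4 - 29*(-4408) = 4 - 1*(-127832) = 4 + 127832 = 127836)
v/y(Y(8, -4)) = 127836/(463/4) = 127836*(4/463) = 511344/463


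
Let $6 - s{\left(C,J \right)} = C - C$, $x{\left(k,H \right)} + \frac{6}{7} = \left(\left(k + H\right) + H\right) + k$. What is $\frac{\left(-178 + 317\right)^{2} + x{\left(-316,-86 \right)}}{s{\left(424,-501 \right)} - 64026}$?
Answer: $- \frac{11783}{40740} \approx -0.28922$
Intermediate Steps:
$x{\left(k,H \right)} = - \frac{6}{7} + 2 H + 2 k$ ($x{\left(k,H \right)} = - \frac{6}{7} + \left(\left(\left(k + H\right) + H\right) + k\right) = - \frac{6}{7} + \left(\left(\left(H + k\right) + H\right) + k\right) = - \frac{6}{7} + \left(\left(k + 2 H\right) + k\right) = - \frac{6}{7} + \left(2 H + 2 k\right) = - \frac{6}{7} + 2 H + 2 k$)
$s{\left(C,J \right)} = 6$ ($s{\left(C,J \right)} = 6 - \left(C - C\right) = 6 - 0 = 6 + 0 = 6$)
$\frac{\left(-178 + 317\right)^{2} + x{\left(-316,-86 \right)}}{s{\left(424,-501 \right)} - 64026} = \frac{\left(-178 + 317\right)^{2} + \left(- \frac{6}{7} + 2 \left(-86\right) + 2 \left(-316\right)\right)}{6 - 64026} = \frac{139^{2} - \frac{5634}{7}}{-64020} = \left(19321 - \frac{5634}{7}\right) \left(- \frac{1}{64020}\right) = \frac{129613}{7} \left(- \frac{1}{64020}\right) = - \frac{11783}{40740}$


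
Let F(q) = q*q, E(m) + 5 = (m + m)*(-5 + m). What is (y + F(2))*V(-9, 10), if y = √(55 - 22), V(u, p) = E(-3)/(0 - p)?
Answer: -86/5 - 43*√33/10 ≈ -41.902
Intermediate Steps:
E(m) = -5 + 2*m*(-5 + m) (E(m) = -5 + (m + m)*(-5 + m) = -5 + (2*m)*(-5 + m) = -5 + 2*m*(-5 + m))
V(u, p) = -43/p (V(u, p) = (-5 - 10*(-3) + 2*(-3)²)/(0 - p) = (-5 + 30 + 2*9)/((-p)) = (-5 + 30 + 18)*(-1/p) = 43*(-1/p) = -43/p)
F(q) = q²
y = √33 ≈ 5.7446
(y + F(2))*V(-9, 10) = (√33 + 2²)*(-43/10) = (√33 + 4)*(-43*⅒) = (4 + √33)*(-43/10) = -86/5 - 43*√33/10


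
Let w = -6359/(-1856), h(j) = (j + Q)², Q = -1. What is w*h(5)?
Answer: 6359/116 ≈ 54.819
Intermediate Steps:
h(j) = (-1 + j)² (h(j) = (j - 1)² = (-1 + j)²)
w = 6359/1856 (w = -6359*(-1/1856) = 6359/1856 ≈ 3.4262)
w*h(5) = 6359*(-1 + 5)²/1856 = (6359/1856)*4² = (6359/1856)*16 = 6359/116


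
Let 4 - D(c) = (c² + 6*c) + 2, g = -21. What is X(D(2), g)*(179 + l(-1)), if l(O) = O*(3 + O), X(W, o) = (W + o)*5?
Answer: -30975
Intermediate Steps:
D(c) = 2 - c² - 6*c (D(c) = 4 - ((c² + 6*c) + 2) = 4 - (2 + c² + 6*c) = 4 + (-2 - c² - 6*c) = 2 - c² - 6*c)
X(W, o) = 5*W + 5*o
X(D(2), g)*(179 + l(-1)) = (5*(2 - 1*2² - 6*2) + 5*(-21))*(179 - (3 - 1)) = (5*(2 - 1*4 - 12) - 105)*(179 - 1*2) = (5*(2 - 4 - 12) - 105)*(179 - 2) = (5*(-14) - 105)*177 = (-70 - 105)*177 = -175*177 = -30975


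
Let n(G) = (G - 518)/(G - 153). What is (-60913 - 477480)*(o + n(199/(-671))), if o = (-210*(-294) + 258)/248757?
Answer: -16670298614781915/8529214178 ≈ -1.9545e+6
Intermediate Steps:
n(G) = (-518 + G)/(-153 + G)
o = 20666/82919 (o = (61740 + 258)*(1/248757) = 61998*(1/248757) = 20666/82919 ≈ 0.24923)
(-60913 - 477480)*(o + n(199/(-671))) = (-60913 - 477480)*(20666/82919 + (-518 + 199/(-671))/(-153 + 199/(-671))) = -538393*(20666/82919 + (-518 + 199*(-1/671))/(-153 + 199*(-1/671))) = -538393*(20666/82919 + (-518 - 199/671)/(-153 - 199/671)) = -538393*(20666/82919 - 347777/671/(-102862/671)) = -538393*(20666/82919 - 671/102862*(-347777/671)) = -538393*(20666/82919 + 347777/102862) = -538393*30963067155/8529214178 = -16670298614781915/8529214178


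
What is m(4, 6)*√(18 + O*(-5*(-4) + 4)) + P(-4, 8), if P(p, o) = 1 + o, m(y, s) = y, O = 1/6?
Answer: 9 + 4*√22 ≈ 27.762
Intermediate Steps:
O = ⅙ ≈ 0.16667
m(4, 6)*√(18 + O*(-5*(-4) + 4)) + P(-4, 8) = 4*√(18 + (-5*(-4) + 4)/6) + (1 + 8) = 4*√(18 + (20 + 4)/6) + 9 = 4*√(18 + (⅙)*24) + 9 = 4*√(18 + 4) + 9 = 4*√22 + 9 = 9 + 4*√22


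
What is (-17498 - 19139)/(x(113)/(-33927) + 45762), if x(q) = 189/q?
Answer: -46819045129/58480037691 ≈ -0.80060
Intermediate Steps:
(-17498 - 19139)/(x(113)/(-33927) + 45762) = (-17498 - 19139)/((189/113)/(-33927) + 45762) = -36637/((189*(1/113))*(-1/33927) + 45762) = -36637/((189/113)*(-1/33927) + 45762) = -36637/(-63/1277917 + 45762) = -36637/58480037691/1277917 = -36637*1277917/58480037691 = -46819045129/58480037691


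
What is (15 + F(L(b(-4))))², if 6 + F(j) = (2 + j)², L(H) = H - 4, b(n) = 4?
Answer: 169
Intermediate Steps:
L(H) = -4 + H
F(j) = -6 + (2 + j)²
(15 + F(L(b(-4))))² = (15 + (-6 + (2 + (-4 + 4))²))² = (15 + (-6 + (2 + 0)²))² = (15 + (-6 + 2²))² = (15 + (-6 + 4))² = (15 - 2)² = 13² = 169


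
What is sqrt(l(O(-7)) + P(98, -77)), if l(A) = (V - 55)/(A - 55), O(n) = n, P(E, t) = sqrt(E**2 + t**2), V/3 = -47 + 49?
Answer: sqrt(3038 + 26908*sqrt(317))/62 ≈ 11.199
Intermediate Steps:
V = 6 (V = 3*(-47 + 49) = 3*2 = 6)
l(A) = -49/(-55 + A) (l(A) = (6 - 55)/(A - 55) = -49/(-55 + A))
sqrt(l(O(-7)) + P(98, -77)) = sqrt(-49/(-55 - 7) + sqrt(98**2 + (-77)**2)) = sqrt(-49/(-62) + sqrt(9604 + 5929)) = sqrt(-49*(-1/62) + sqrt(15533)) = sqrt(49/62 + 7*sqrt(317))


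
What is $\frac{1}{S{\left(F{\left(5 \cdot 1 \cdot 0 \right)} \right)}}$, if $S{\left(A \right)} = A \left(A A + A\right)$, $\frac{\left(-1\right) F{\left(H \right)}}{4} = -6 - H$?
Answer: $\frac{1}{14400} \approx 6.9444 \cdot 10^{-5}$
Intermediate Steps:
$F{\left(H \right)} = 24 + 4 H$ ($F{\left(H \right)} = - 4 \left(-6 - H\right) = 24 + 4 H$)
$S{\left(A \right)} = A \left(A + A^{2}\right)$ ($S{\left(A \right)} = A \left(A^{2} + A\right) = A \left(A + A^{2}\right)$)
$\frac{1}{S{\left(F{\left(5 \cdot 1 \cdot 0 \right)} \right)}} = \frac{1}{\left(24 + 4 \cdot 5 \cdot 1 \cdot 0\right)^{2} \left(1 + \left(24 + 4 \cdot 5 \cdot 1 \cdot 0\right)\right)} = \frac{1}{\left(24 + 4 \cdot 5 \cdot 0\right)^{2} \left(1 + \left(24 + 4 \cdot 5 \cdot 0\right)\right)} = \frac{1}{\left(24 + 4 \cdot 0\right)^{2} \left(1 + \left(24 + 4 \cdot 0\right)\right)} = \frac{1}{\left(24 + 0\right)^{2} \left(1 + \left(24 + 0\right)\right)} = \frac{1}{24^{2} \left(1 + 24\right)} = \frac{1}{576 \cdot 25} = \frac{1}{14400}$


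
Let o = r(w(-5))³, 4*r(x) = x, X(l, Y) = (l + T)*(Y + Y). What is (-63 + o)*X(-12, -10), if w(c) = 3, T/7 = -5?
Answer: -941175/16 ≈ -58823.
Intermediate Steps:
T = -35 (T = 7*(-5) = -35)
X(l, Y) = 2*Y*(-35 + l) (X(l, Y) = (l - 35)*(Y + Y) = (-35 + l)*(2*Y) = 2*Y*(-35 + l))
r(x) = x/4
o = 27/64 (o = ((¼)*3)³ = (¾)³ = 27/64 ≈ 0.42188)
(-63 + o)*X(-12, -10) = (-63 + 27/64)*(2*(-10)*(-35 - 12)) = -4005*(-10)*(-47)/32 = -4005/64*940 = -941175/16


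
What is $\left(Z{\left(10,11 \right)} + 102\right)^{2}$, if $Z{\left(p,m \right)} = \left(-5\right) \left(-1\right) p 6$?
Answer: $161604$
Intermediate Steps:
$Z{\left(p,m \right)} = 30 p$ ($Z{\left(p,m \right)} = 5 p 6 = 30 p$)
$\left(Z{\left(10,11 \right)} + 102\right)^{2} = \left(30 \cdot 10 + 102\right)^{2} = \left(300 + 102\right)^{2} = 402^{2} = 161604$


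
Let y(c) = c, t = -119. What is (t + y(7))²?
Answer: 12544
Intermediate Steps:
(t + y(7))² = (-119 + 7)² = (-112)² = 12544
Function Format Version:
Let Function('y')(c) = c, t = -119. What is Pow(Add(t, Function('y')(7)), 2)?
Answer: 12544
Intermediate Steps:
Pow(Add(t, Function('y')(7)), 2) = Pow(Add(-119, 7), 2) = Pow(-112, 2) = 12544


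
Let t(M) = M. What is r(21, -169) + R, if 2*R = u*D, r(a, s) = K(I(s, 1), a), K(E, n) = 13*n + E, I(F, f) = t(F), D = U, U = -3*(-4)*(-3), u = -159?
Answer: 2966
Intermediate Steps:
U = -36 (U = 12*(-3) = -36)
D = -36
I(F, f) = F
K(E, n) = E + 13*n
r(a, s) = s + 13*a
R = 2862 (R = (-159*(-36))/2 = (½)*5724 = 2862)
r(21, -169) + R = (-169 + 13*21) + 2862 = (-169 + 273) + 2862 = 104 + 2862 = 2966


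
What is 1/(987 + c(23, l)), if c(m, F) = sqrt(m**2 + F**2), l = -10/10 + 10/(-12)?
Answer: 35532/35050919 - 6*sqrt(19165)/35050919 ≈ 0.00099003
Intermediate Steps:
l = -11/6 (l = -10*1/10 + 10*(-1/12) = -1 - 5/6 = -11/6 ≈ -1.8333)
c(m, F) = sqrt(F**2 + m**2)
1/(987 + c(23, l)) = 1/(987 + sqrt((-11/6)**2 + 23**2)) = 1/(987 + sqrt(121/36 + 529)) = 1/(987 + sqrt(19165/36)) = 1/(987 + sqrt(19165)/6)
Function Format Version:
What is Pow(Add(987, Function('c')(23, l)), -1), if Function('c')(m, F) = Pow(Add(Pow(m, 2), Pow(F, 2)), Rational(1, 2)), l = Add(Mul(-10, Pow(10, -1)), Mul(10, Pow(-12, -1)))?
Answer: Add(Rational(35532, 35050919), Mul(Rational(-6, 35050919), Pow(19165, Rational(1, 2)))) ≈ 0.00099003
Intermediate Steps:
l = Rational(-11, 6) (l = Add(Mul(-10, Rational(1, 10)), Mul(10, Rational(-1, 12))) = Add(-1, Rational(-5, 6)) = Rational(-11, 6) ≈ -1.8333)
Function('c')(m, F) = Pow(Add(Pow(F, 2), Pow(m, 2)), Rational(1, 2))
Pow(Add(987, Function('c')(23, l)), -1) = Pow(Add(987, Pow(Add(Pow(Rational(-11, 6), 2), Pow(23, 2)), Rational(1, 2))), -1) = Pow(Add(987, Pow(Add(Rational(121, 36), 529), Rational(1, 2))), -1) = Pow(Add(987, Pow(Rational(19165, 36), Rational(1, 2))), -1) = Pow(Add(987, Mul(Rational(1, 6), Pow(19165, Rational(1, 2)))), -1)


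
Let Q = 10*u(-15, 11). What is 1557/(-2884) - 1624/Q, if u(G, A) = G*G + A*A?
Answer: -2517709/2494660 ≈ -1.0092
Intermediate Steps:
u(G, A) = A**2 + G**2 (u(G, A) = G**2 + A**2 = A**2 + G**2)
Q = 3460 (Q = 10*(11**2 + (-15)**2) = 10*(121 + 225) = 10*346 = 3460)
1557/(-2884) - 1624/Q = 1557/(-2884) - 1624/3460 = 1557*(-1/2884) - 1624*1/3460 = -1557/2884 - 406/865 = -2517709/2494660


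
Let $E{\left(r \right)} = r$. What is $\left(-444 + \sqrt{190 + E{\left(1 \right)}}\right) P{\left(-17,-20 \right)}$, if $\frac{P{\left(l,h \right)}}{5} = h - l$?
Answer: $6660 - 15 \sqrt{191} \approx 6452.7$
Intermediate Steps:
$P{\left(l,h \right)} = - 5 l + 5 h$ ($P{\left(l,h \right)} = 5 \left(h - l\right) = - 5 l + 5 h$)
$\left(-444 + \sqrt{190 + E{\left(1 \right)}}\right) P{\left(-17,-20 \right)} = \left(-444 + \sqrt{190 + 1}\right) \left(\left(-5\right) \left(-17\right) + 5 \left(-20\right)\right) = \left(-444 + \sqrt{191}\right) \left(85 - 100\right) = \left(-444 + \sqrt{191}\right) \left(-15\right) = 6660 - 15 \sqrt{191}$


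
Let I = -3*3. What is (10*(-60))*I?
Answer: 5400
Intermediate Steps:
I = -9
(10*(-60))*I = (10*(-60))*(-9) = -600*(-9) = 5400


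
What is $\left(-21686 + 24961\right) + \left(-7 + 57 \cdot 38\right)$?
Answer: $5434$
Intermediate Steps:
$\left(-21686 + 24961\right) + \left(-7 + 57 \cdot 38\right) = 3275 + \left(-7 + 2166\right) = 3275 + 2159 = 5434$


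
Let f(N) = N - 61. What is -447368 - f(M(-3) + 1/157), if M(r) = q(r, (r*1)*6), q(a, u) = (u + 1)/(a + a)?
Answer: -421365869/942 ≈ -4.4731e+5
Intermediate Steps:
q(a, u) = (1 + u)/(2*a) (q(a, u) = (1 + u)/((2*a)) = (1 + u)*(1/(2*a)) = (1 + u)/(2*a))
M(r) = (1 + 6*r)/(2*r) (M(r) = (1 + (r*1)*6)/(2*r) = (1 + r*6)/(2*r) = (1 + 6*r)/(2*r))
f(N) = -61 + N
-447368 - f(M(-3) + 1/157) = -447368 - (-61 + ((3 + (1/2)/(-3)) + 1/157)) = -447368 - (-61 + ((3 + (1/2)*(-1/3)) + 1/157)) = -447368 - (-61 + ((3 - 1/6) + 1/157)) = -447368 - (-61 + (17/6 + 1/157)) = -447368 - (-61 + 2675/942) = -447368 - 1*(-54787/942) = -447368 + 54787/942 = -421365869/942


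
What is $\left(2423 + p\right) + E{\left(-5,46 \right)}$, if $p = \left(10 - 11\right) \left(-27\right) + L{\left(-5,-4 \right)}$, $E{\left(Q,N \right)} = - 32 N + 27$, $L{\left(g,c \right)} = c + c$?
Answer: $997$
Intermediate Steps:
$L{\left(g,c \right)} = 2 c$
$E{\left(Q,N \right)} = 27 - 32 N$
$p = 19$ ($p = \left(10 - 11\right) \left(-27\right) + 2 \left(-4\right) = \left(-1\right) \left(-27\right) - 8 = 27 - 8 = 19$)
$\left(2423 + p\right) + E{\left(-5,46 \right)} = \left(2423 + 19\right) + \left(27 - 1472\right) = 2442 + \left(27 - 1472\right) = 2442 - 1445 = 997$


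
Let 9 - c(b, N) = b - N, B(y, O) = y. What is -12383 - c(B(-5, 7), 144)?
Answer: -12541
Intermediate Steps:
c(b, N) = 9 + N - b (c(b, N) = 9 - (b - N) = 9 + (N - b) = 9 + N - b)
-12383 - c(B(-5, 7), 144) = -12383 - (9 + 144 - 1*(-5)) = -12383 - (9 + 144 + 5) = -12383 - 1*158 = -12383 - 158 = -12541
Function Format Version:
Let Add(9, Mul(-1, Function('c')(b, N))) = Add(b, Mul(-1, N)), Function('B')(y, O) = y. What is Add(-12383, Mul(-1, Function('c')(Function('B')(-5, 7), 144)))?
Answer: -12541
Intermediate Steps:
Function('c')(b, N) = Add(9, N, Mul(-1, b)) (Function('c')(b, N) = Add(9, Mul(-1, Add(b, Mul(-1, N)))) = Add(9, Add(N, Mul(-1, b))) = Add(9, N, Mul(-1, b)))
Add(-12383, Mul(-1, Function('c')(Function('B')(-5, 7), 144))) = Add(-12383, Mul(-1, Add(9, 144, Mul(-1, -5)))) = Add(-12383, Mul(-1, Add(9, 144, 5))) = Add(-12383, Mul(-1, 158)) = Add(-12383, -158) = -12541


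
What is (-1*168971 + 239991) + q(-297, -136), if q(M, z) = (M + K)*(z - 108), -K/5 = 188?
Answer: 372848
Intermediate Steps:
K = -940 (K = -5*188 = -940)
q(M, z) = (-940 + M)*(-108 + z) (q(M, z) = (M - 940)*(z - 108) = (-940 + M)*(-108 + z))
(-1*168971 + 239991) + q(-297, -136) = (-1*168971 + 239991) + (101520 - 940*(-136) - 108*(-297) - 297*(-136)) = (-168971 + 239991) + (101520 + 127840 + 32076 + 40392) = 71020 + 301828 = 372848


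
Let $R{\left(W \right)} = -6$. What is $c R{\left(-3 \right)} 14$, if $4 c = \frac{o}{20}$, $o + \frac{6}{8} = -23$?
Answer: $\frac{399}{16} \approx 24.938$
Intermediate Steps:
$o = - \frac{95}{4}$ ($o = - \frac{3}{4} - 23 = - \frac{95}{4} \approx -23.75$)
$c = - \frac{19}{64}$ ($c = \frac{\left(- \frac{95}{4}\right) \frac{1}{20}}{4} = \frac{1}{4} \left(- \frac{19}{16}\right) = - \frac{19}{64} \approx -0.29688$)
$c R{\left(-3 \right)} 14 = \left(- \frac{19}{64}\right) \left(-6\right) 14 = \frac{57}{32} \cdot 14 = \frac{399}{16}$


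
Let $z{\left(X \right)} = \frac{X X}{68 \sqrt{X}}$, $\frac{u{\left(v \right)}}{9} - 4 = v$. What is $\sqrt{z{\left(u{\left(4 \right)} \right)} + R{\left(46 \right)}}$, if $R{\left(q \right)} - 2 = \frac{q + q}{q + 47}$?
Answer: $\frac{\sqrt{7471806 + 15879564 \sqrt{2}}}{1581} \approx 3.4603$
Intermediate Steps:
$u{\left(v \right)} = 36 + 9 v$
$R{\left(q \right)} = 2 + \frac{2 q}{47 + q}$ ($R{\left(q \right)} = 2 + \frac{q + q}{q + 47} = 2 + \frac{2 q}{47 + q}$)
$z{\left(X \right)} = \frac{X^{\frac{3}{2}}}{68}$ ($z{\left(X \right)} = X^{2} \frac{1}{68 \sqrt{X}} = \frac{X^{\frac{3}{2}}}{68}$)
$\sqrt{z{\left(u{\left(4 \right)} \right)} + R{\left(46 \right)}} = \sqrt{\frac{\left(36 + 9 \cdot 4\right)^{\frac{3}{2}}}{68} + \frac{2 \left(47 + 2 \cdot 46\right)}{47 + 46}} = \sqrt{\frac{\left(36 + 36\right)^{\frac{3}{2}}}{68} + \frac{2 \left(47 + 92\right)}{93}} = \sqrt{\frac{72^{\frac{3}{2}}}{68} + 2 \cdot \frac{1}{93} \cdot 139} = \sqrt{\frac{432 \sqrt{2}}{68} + \frac{278}{93}} = \sqrt{\frac{108 \sqrt{2}}{17} + \frac{278}{93}} = \sqrt{\frac{278}{93} + \frac{108 \sqrt{2}}{17}}$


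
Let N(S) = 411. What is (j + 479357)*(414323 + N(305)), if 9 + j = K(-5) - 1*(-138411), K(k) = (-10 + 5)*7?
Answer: 256191145416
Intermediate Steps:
K(k) = -35 (K(k) = -5*7 = -35)
j = 138367 (j = -9 + (-35 - 1*(-138411)) = -9 + (-35 + 138411) = -9 + 138376 = 138367)
(j + 479357)*(414323 + N(305)) = (138367 + 479357)*(414323 + 411) = 617724*414734 = 256191145416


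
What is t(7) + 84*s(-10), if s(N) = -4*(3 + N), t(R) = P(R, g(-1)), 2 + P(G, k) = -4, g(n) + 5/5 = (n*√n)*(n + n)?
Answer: 2346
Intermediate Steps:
g(n) = -1 + 2*n^(5/2) (g(n) = -1 + (n*√n)*(n + n) = -1 + n^(3/2)*(2*n) = -1 + 2*n^(5/2))
P(G, k) = -6 (P(G, k) = -2 - 4 = -6)
t(R) = -6
s(N) = -12 - 4*N
t(7) + 84*s(-10) = -6 + 84*(-12 - 4*(-10)) = -6 + 84*(-12 + 40) = -6 + 84*28 = -6 + 2352 = 2346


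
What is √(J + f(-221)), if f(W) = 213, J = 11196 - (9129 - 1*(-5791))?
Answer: I*√3511 ≈ 59.254*I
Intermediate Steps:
J = -3724 (J = 11196 - (9129 + 5791) = 11196 - 1*14920 = 11196 - 14920 = -3724)
√(J + f(-221)) = √(-3724 + 213) = √(-3511) = I*√3511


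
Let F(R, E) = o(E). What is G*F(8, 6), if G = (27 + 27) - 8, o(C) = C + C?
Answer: 552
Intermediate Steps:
o(C) = 2*C
F(R, E) = 2*E
G = 46 (G = 54 - 8 = 46)
G*F(8, 6) = 46*(2*6) = 46*12 = 552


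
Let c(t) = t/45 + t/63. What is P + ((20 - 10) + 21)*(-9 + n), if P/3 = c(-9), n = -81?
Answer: -97686/35 ≈ -2791.0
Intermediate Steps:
c(t) = 4*t/105 (c(t) = t*(1/45) + t*(1/63) = t/45 + t/63 = 4*t/105)
P = -36/35 (P = 3*((4/105)*(-9)) = 3*(-12/35) = -36/35 ≈ -1.0286)
P + ((20 - 10) + 21)*(-9 + n) = -36/35 + ((20 - 10) + 21)*(-9 - 81) = -36/35 + (10 + 21)*(-90) = -36/35 + 31*(-90) = -36/35 - 2790 = -97686/35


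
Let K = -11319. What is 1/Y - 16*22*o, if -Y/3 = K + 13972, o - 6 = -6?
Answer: -1/7959 ≈ -0.00012564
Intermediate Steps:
o = 0 (o = 6 - 6 = 0)
Y = -7959 (Y = -3*(-11319 + 13972) = -3*2653 = -7959)
1/Y - 16*22*o = 1/(-7959) - 16*22*0 = -1/7959 - 352*0 = -1/7959 - 1*0 = -1/7959 + 0 = -1/7959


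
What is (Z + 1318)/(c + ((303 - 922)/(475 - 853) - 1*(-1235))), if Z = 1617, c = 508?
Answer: 1109430/659473 ≈ 1.6823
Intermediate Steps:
(Z + 1318)/(c + ((303 - 922)/(475 - 853) - 1*(-1235))) = (1617 + 1318)/(508 + ((303 - 922)/(475 - 853) - 1*(-1235))) = 2935/(508 + (-619/(-378) + 1235)) = 2935/(508 + (-619*(-1/378) + 1235)) = 2935/(508 + (619/378 + 1235)) = 2935/(508 + 467449/378) = 2935/(659473/378) = 2935*(378/659473) = 1109430/659473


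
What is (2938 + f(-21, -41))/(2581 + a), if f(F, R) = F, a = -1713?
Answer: 2917/868 ≈ 3.3606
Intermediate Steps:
(2938 + f(-21, -41))/(2581 + a) = (2938 - 21)/(2581 - 1713) = 2917/868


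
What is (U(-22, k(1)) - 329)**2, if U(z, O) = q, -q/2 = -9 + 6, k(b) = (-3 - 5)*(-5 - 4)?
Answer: 104329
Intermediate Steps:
k(b) = 72 (k(b) = -8*(-9) = 72)
q = 6 (q = -2*(-9 + 6) = -2*(-3) = 6)
U(z, O) = 6
(U(-22, k(1)) - 329)**2 = (6 - 329)**2 = (-323)**2 = 104329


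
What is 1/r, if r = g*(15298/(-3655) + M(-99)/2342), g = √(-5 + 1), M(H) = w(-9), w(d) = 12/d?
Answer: 12840015*I/107498368 ≈ 0.11944*I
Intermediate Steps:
M(H) = -4/3 (M(H) = 12/(-9) = 12*(-⅑) = -4/3)
g = 2*I (g = √(-4) = 2*I ≈ 2.0*I)
r = -107498368*I/12840015 (r = (2*I)*(15298/(-3655) - 4/3/2342) = (2*I)*(15298*(-1/3655) - 4/3*1/2342) = (2*I)*(-15298/3655 - 2/3513) = (2*I)*(-53749184/12840015) = -107498368*I/12840015 ≈ -8.3721*I)
1/r = 1/(-107498368*I/12840015) = 12840015*I/107498368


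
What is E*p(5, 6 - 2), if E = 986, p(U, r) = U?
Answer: 4930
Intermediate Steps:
E*p(5, 6 - 2) = 986*5 = 4930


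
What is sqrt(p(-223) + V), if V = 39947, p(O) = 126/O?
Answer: sqrt(1986496265)/223 ≈ 199.87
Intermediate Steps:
sqrt(p(-223) + V) = sqrt(126/(-223) + 39947) = sqrt(126*(-1/223) + 39947) = sqrt(-126/223 + 39947) = sqrt(8908055/223) = sqrt(1986496265)/223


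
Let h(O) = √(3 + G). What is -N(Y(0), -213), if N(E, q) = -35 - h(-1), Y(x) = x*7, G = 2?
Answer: 35 + √5 ≈ 37.236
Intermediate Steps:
Y(x) = 7*x
h(O) = √5 (h(O) = √(3 + 2) = √5)
N(E, q) = -35 - √5
-N(Y(0), -213) = -(-35 - √5) = 35 + √5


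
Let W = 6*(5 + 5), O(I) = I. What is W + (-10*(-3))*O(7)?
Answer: 270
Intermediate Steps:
W = 60 (W = 6*10 = 60)
W + (-10*(-3))*O(7) = 60 - 10*(-3)*7 = 60 + 30*7 = 60 + 210 = 270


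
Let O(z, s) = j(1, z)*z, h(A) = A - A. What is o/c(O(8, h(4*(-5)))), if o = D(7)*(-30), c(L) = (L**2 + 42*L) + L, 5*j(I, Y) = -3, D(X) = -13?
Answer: -1625/764 ≈ -2.1270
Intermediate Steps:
j(I, Y) = -3/5 (j(I, Y) = (1/5)*(-3) = -3/5)
h(A) = 0
O(z, s) = -3*z/5
c(L) = L**2 + 43*L
o = 390 (o = -13*(-30) = 390)
o/c(O(8, h(4*(-5)))) = 390/(((-3/5*8)*(43 - 3/5*8))) = 390/((-24*(43 - 24/5)/5)) = 390/((-24/5*191/5)) = 390/(-4584/25) = 390*(-25/4584) = -1625/764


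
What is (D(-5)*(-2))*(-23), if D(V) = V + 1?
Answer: -184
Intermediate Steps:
D(V) = 1 + V
(D(-5)*(-2))*(-23) = ((1 - 5)*(-2))*(-23) = -4*(-2)*(-23) = 8*(-23) = -184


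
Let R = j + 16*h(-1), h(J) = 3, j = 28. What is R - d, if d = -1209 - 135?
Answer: 1420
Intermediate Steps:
d = -1344
R = 76 (R = 28 + 16*3 = 28 + 48 = 76)
R - d = 76 - 1*(-1344) = 76 + 1344 = 1420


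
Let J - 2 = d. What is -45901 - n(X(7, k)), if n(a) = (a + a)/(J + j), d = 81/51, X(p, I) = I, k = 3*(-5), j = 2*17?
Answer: -9776743/213 ≈ -45900.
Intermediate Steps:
j = 34
k = -15
d = 27/17 (d = 81*(1/51) = 27/17 ≈ 1.5882)
J = 61/17 (J = 2 + 27/17 = 61/17 ≈ 3.5882)
n(a) = 34*a/639 (n(a) = (a + a)/(61/17 + 34) = (2*a)/(639/17) = (2*a)*(17/639) = 34*a/639)
-45901 - n(X(7, k)) = -45901 - 34*(-15)/639 = -45901 - 1*(-170/213) = -45901 + 170/213 = -9776743/213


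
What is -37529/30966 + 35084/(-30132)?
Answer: -184769581/77755626 ≈ -2.3763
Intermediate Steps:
-37529/30966 + 35084/(-30132) = -37529*1/30966 + 35084*(-1/30132) = -37529/30966 - 8771/7533 = -184769581/77755626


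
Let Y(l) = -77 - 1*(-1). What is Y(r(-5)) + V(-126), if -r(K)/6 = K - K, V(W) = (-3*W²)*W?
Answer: 6001052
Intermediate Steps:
V(W) = -3*W³
r(K) = 0 (r(K) = -6*(K - K) = -6*0 = 0)
Y(l) = -76 (Y(l) = -77 + 1 = -76)
Y(r(-5)) + V(-126) = -76 - 3*(-126)³ = -76 - 3*(-2000376) = -76 + 6001128 = 6001052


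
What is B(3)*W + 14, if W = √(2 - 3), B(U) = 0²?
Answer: 14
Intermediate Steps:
B(U) = 0
W = I (W = √(-1) = I ≈ 1.0*I)
B(3)*W + 14 = 0*I + 14 = 0 + 14 = 14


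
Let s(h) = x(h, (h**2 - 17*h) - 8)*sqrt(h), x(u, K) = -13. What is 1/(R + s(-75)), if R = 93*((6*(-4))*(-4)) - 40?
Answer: 8888/79009219 + 65*I*sqrt(3)/79009219 ≈ 0.00011249 + 1.4249e-6*I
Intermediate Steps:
s(h) = -13*sqrt(h)
R = 8888 (R = 93*(-24*(-4)) - 40 = 93*96 - 40 = 8928 - 40 = 8888)
1/(R + s(-75)) = 1/(8888 - 65*I*sqrt(3))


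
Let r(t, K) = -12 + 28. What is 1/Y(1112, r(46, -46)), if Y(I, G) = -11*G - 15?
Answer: -1/191 ≈ -0.0052356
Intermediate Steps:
r(t, K) = 16
Y(I, G) = -15 - 11*G
1/Y(1112, r(46, -46)) = 1/(-15 - 11*16) = 1/(-15 - 176) = 1/(-191) = -1/191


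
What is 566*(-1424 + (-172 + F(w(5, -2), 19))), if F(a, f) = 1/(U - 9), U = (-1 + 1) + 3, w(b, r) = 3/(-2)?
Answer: -2710291/3 ≈ -9.0343e+5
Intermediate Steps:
w(b, r) = -3/2 (w(b, r) = 3*(-½) = -3/2)
U = 3 (U = 0 + 3 = 3)
F(a, f) = -⅙ (F(a, f) = 1/(3 - 9) = 1/(-6) = -⅙)
566*(-1424 + (-172 + F(w(5, -2), 19))) = 566*(-1424 + (-172 - ⅙)) = 566*(-1424 - 1033/6) = 566*(-9577/6) = -2710291/3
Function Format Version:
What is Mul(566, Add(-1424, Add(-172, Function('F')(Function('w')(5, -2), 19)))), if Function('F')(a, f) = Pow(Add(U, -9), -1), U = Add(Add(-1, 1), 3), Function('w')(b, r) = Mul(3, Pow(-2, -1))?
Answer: Rational(-2710291, 3) ≈ -9.0343e+5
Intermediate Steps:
Function('w')(b, r) = Rational(-3, 2) (Function('w')(b, r) = Mul(3, Rational(-1, 2)) = Rational(-3, 2))
U = 3 (U = Add(0, 3) = 3)
Function('F')(a, f) = Rational(-1, 6) (Function('F')(a, f) = Pow(Add(3, -9), -1) = Pow(-6, -1) = Rational(-1, 6))
Mul(566, Add(-1424, Add(-172, Function('F')(Function('w')(5, -2), 19)))) = Mul(566, Add(-1424, Add(-172, Rational(-1, 6)))) = Mul(566, Add(-1424, Rational(-1033, 6))) = Mul(566, Rational(-9577, 6)) = Rational(-2710291, 3)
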